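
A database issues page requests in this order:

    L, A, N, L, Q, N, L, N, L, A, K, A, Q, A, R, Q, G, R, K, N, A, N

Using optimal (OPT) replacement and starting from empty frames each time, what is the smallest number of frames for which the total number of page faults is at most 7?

5

f=1: 22 faults
f=2: 13 faults
f=3: 10 faults
f=4: 8 faults
f=5: 7 faults
f=6: 7 faults
f=7: 7 faults
Smallest f with faults ≤ 7 is 5.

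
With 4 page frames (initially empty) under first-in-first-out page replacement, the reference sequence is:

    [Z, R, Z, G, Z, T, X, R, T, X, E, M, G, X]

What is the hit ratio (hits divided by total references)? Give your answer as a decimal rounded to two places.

Z -> miss, frames (Z)
R -> miss, frames (Z R)
Z -> hit
G -> miss, frames (Z R G)
Z -> hit
T -> miss, frames (Z R G T)
X -> miss, evict Z, frames (R G T X)
R -> hit
T -> hit
X -> hit
E -> miss, evict R, frames (G T X E)
M -> miss, evict G, frames (T X E M)
G -> miss, evict T, frames (X E M G)
X -> hit
Hits: 6 of 14 references → 6/14 = 0.4286.

0.43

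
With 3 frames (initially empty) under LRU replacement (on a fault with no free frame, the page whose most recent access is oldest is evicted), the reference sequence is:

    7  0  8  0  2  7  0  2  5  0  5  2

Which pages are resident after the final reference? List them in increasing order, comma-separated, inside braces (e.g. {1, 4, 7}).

{0, 2, 5}

7: miss, frames (7)
0: miss, frames (7 0)
8: miss, frames (7 0 8)
0: hit
2: miss, evict 7, frames (8 0 2)
7: miss, evict 8, frames (0 2 7)
0: hit
2: hit
5: miss, evict 7, frames (0 2 5)
0: hit
5: hit
2: hit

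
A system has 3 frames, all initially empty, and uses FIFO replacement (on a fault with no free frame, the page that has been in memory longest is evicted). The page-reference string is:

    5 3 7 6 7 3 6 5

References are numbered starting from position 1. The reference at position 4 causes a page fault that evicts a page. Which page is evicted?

5

pos 1: 5: miss, frames {5}
pos 2: 3: miss, frames {5,3}
pos 3: 7: miss, frames {5,3,7}
pos 4: 6: miss, evict 5, frames {3,7,6}
At position 4, page 5 is evicted.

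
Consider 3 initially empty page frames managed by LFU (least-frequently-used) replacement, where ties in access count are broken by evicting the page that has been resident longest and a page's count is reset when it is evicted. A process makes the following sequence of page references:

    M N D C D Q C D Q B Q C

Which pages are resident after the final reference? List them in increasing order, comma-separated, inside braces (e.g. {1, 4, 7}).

{C, D, Q}

M → fault, frames {M}
N → fault, frames {M,N}
D → fault, frames {M,N,D}
C → fault, evict M, frames {N,D,C}
D → hit
Q → fault, evict N, frames {D,C,Q}
C → hit
D → hit
Q → hit
B → fault, evict C, frames {D,Q,B}
Q → hit
C → fault, evict B, frames {D,Q,C}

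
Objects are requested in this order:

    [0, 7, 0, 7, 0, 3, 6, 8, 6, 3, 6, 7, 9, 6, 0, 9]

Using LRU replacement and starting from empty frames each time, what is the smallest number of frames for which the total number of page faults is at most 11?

2

f=1: 16 faults
f=2: 11 faults
f=3: 8 faults
f=4: 8 faults
f=5: 7 faults
f=6: 6 faults
Smallest f with faults ≤ 11 is 2.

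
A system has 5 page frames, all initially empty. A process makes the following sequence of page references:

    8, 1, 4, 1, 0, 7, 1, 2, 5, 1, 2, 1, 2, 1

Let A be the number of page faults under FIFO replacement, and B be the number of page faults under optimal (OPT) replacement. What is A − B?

1

Under FIFO: F F F . F F . F F F . . . . → 8 faults.
Under OPT: F F F . F F . F F . . . . . → 7 faults.
A − B = 8 − 7 = 1.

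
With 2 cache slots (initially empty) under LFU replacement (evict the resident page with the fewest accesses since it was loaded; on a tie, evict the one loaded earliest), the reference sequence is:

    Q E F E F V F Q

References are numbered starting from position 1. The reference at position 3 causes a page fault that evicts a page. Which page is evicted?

Q

pos 1: Q → fault, frames [Q]
pos 2: E → fault, frames [Q, E]
pos 3: F → fault, evict Q, frames [E, F]
At position 3, page Q is evicted.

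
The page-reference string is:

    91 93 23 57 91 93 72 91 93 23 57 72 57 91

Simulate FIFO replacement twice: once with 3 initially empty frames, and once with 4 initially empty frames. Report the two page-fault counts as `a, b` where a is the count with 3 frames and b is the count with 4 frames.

10, 11

3 frames: F F F F F F F . . F F . . F → 10 faults.
4 frames: F F F F . . F F F F F F . F → 11 faults.
11 > 10: adding a frame increased faults — Belady's anomaly.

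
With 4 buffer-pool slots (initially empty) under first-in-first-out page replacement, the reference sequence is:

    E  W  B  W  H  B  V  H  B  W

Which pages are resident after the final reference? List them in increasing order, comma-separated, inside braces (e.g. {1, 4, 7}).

E: fault, frames (E)
W: fault, frames (E W)
B: fault, frames (E W B)
W: hit
H: fault, frames (E W B H)
B: hit
V: fault, evict E, frames (W B H V)
H: hit
B: hit
W: hit

{B, H, V, W}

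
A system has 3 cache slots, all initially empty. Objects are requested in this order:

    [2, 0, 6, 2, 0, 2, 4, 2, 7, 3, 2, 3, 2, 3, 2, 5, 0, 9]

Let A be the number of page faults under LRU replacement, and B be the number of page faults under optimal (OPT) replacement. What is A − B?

Under LRU: F F F . . . F . F F . . . . . F F F → 9 faults.
Under OPT: F F F . . . F . F F . . . . . F . F → 8 faults.
A − B = 9 − 8 = 1.

1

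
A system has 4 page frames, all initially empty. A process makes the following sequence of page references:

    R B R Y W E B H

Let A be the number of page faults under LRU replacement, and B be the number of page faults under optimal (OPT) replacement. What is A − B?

1

Under LRU: F F . F F F F F → 7 faults.
Under OPT: F F . F F F . F → 6 faults.
A − B = 7 − 6 = 1.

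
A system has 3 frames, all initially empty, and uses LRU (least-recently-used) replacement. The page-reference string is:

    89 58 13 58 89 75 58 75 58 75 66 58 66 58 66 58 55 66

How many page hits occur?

89 → miss, frames [89]
58 → miss, frames [89, 58]
13 → miss, frames [89, 58, 13]
58 → hit
89 → hit
75 → miss, evict 13, frames [58, 89, 75]
58 → hit
75 → hit
58 → hit
75 → hit
66 → miss, evict 89, frames [58, 75, 66]
58 → hit
66 → hit
58 → hit
66 → hit
58 → hit
55 → miss, evict 75, frames [66, 58, 55]
66 → hit
Hits: 12.

12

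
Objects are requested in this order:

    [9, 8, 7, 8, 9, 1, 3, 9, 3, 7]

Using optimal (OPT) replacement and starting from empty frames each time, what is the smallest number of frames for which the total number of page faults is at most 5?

f=1: 10 faults
f=2: 7 faults
f=3: 5 faults
f=4: 5 faults
f=5: 5 faults
Smallest f with faults ≤ 5 is 3.

3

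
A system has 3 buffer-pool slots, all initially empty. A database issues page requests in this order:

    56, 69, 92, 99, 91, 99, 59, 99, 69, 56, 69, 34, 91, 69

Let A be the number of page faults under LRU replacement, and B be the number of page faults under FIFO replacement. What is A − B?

-1

Under LRU: F F F F F . F . F F . F F . → 10 faults.
Under FIFO: F F F F F . F . F F . F F F → 11 faults.
A − B = 10 − 11 = -1.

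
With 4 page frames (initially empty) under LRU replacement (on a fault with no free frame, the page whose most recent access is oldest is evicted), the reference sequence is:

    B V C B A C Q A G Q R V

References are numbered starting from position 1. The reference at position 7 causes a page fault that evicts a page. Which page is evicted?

V

pos 1: B → fault, frames (B)
pos 2: V → fault, frames (B V)
pos 3: C → fault, frames (B V C)
pos 4: B → hit
pos 5: A → fault, frames (V C B A)
pos 6: C → hit
pos 7: Q → fault, evict V, frames (B A C Q)
At position 7, page V is evicted.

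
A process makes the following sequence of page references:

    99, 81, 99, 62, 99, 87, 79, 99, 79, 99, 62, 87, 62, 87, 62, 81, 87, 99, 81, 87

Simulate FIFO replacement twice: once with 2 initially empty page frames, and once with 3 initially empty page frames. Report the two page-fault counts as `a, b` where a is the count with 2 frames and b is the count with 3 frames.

2 frames: F F . F F F F F . . F F . . . F . F . F → 12 faults.
3 frames: F F . F . F F F . . F F . . . F . F . . → 10 faults.
10 < 12: adding a frame reduced faults, as is typical.

12, 10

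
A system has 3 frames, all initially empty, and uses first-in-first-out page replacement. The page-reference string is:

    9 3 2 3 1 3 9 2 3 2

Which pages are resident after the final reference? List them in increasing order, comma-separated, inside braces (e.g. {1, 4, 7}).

{2, 3, 9}

9 -> miss, frames [9]
3 -> miss, frames [9, 3]
2 -> miss, frames [9, 3, 2]
3 -> hit
1 -> miss, evict 9, frames [3, 2, 1]
3 -> hit
9 -> miss, evict 3, frames [2, 1, 9]
2 -> hit
3 -> miss, evict 2, frames [1, 9, 3]
2 -> miss, evict 1, frames [9, 3, 2]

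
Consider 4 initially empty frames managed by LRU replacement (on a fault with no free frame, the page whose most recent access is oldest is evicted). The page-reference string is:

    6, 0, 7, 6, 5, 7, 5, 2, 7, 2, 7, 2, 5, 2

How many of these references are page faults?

5

6 -> miss, frames [6]
0 -> miss, frames [6, 0]
7 -> miss, frames [6, 0, 7]
6 -> hit
5 -> miss, frames [0, 7, 6, 5]
7 -> hit
5 -> hit
2 -> miss, evict 0, frames [6, 7, 5, 2]
7 -> hit
2 -> hit
7 -> hit
2 -> hit
5 -> hit
2 -> hit
Page faults: 5.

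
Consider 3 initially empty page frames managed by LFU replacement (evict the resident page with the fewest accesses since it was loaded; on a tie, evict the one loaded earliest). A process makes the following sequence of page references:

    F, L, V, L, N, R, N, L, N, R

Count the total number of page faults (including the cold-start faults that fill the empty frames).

5

F -> fault, frames (F)
L -> fault, frames (F L)
V -> fault, frames (F L V)
L -> hit
N -> fault, evict F, frames (L V N)
R -> fault, evict V, frames (L N R)
N -> hit
L -> hit
N -> hit
R -> hit
Page faults: 5.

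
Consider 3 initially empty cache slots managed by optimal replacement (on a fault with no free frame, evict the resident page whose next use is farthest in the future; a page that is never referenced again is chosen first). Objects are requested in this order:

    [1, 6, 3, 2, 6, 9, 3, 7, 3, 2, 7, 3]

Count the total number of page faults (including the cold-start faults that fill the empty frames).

1 → miss, frames (1)
6 → miss, frames (1 6)
3 → miss, frames (1 6 3)
2 → miss, evict 1, frames (6 3 2)
6 → hit
9 → miss, evict 6, frames (3 2 9)
3 → hit
7 → miss, evict 9, frames (3 2 7)
3 → hit
2 → hit
7 → hit
3 → hit
Page faults: 6.

6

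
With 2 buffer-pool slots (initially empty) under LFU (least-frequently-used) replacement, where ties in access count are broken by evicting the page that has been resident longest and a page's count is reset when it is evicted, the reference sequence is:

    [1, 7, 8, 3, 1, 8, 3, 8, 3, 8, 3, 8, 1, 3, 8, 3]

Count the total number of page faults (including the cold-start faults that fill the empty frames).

1: miss, frames (1)
7: miss, frames (1 7)
8: miss, evict 1, frames (7 8)
3: miss, evict 7, frames (8 3)
1: miss, evict 8, frames (3 1)
8: miss, evict 3, frames (1 8)
3: miss, evict 1, frames (8 3)
8: hit
3: hit
8: hit
3: hit
8: hit
1: miss, evict 3, frames (8 1)
3: miss, evict 1, frames (8 3)
8: hit
3: hit
Page faults: 9.

9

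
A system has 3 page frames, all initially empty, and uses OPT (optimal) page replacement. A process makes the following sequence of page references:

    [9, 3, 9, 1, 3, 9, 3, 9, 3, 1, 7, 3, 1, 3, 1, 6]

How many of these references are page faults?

9 → fault, frames {9}
3 → fault, frames {9,3}
9 → hit
1 → fault, frames {9,3,1}
3 → hit
9 → hit
3 → hit
9 → hit
3 → hit
1 → hit
7 → fault, evict 9, frames {3,1,7}
3 → hit
1 → hit
3 → hit
1 → hit
6 → fault, evict 7, frames {3,1,6}
Page faults: 5.

5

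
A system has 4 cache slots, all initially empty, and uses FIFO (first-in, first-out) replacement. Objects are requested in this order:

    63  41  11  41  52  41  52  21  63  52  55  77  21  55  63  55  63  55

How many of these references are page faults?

63: miss, frames [63]
41: miss, frames [63, 41]
11: miss, frames [63, 41, 11]
41: hit
52: miss, frames [63, 41, 11, 52]
41: hit
52: hit
21: miss, evict 63, frames [41, 11, 52, 21]
63: miss, evict 41, frames [11, 52, 21, 63]
52: hit
55: miss, evict 11, frames [52, 21, 63, 55]
77: miss, evict 52, frames [21, 63, 55, 77]
21: hit
55: hit
63: hit
55: hit
63: hit
55: hit
Page faults: 8.

8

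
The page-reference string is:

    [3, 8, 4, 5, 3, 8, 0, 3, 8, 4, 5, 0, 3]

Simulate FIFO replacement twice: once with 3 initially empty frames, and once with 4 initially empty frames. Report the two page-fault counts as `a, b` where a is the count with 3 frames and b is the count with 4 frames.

3 frames: F F F F F F F . . F F . F → 10 faults.
4 frames: F F F F . . F F F F F F F → 11 faults.
11 > 10: adding a frame increased faults — Belady's anomaly.

10, 11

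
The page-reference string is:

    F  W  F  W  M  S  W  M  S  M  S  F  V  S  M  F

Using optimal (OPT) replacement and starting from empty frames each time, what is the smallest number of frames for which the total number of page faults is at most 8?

3

f=1: 16 faults
f=2: 9 faults
f=3: 7 faults
f=4: 5 faults
f=5: 5 faults
Smallest f with faults ≤ 8 is 3.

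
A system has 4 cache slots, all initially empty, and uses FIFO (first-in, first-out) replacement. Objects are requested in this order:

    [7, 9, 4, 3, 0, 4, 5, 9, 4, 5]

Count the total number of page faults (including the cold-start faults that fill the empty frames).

8

7: fault, frames {7}
9: fault, frames {7,9}
4: fault, frames {7,9,4}
3: fault, frames {7,9,4,3}
0: fault, evict 7, frames {9,4,3,0}
4: hit
5: fault, evict 9, frames {4,3,0,5}
9: fault, evict 4, frames {3,0,5,9}
4: fault, evict 3, frames {0,5,9,4}
5: hit
Page faults: 8.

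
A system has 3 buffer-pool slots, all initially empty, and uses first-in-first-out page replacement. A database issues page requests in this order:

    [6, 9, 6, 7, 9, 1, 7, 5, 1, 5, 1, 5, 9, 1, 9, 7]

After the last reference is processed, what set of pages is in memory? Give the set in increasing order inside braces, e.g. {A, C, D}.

{5, 7, 9}

6 → fault, frames {6}
9 → fault, frames {6,9}
6 → hit
7 → fault, frames {6,9,7}
9 → hit
1 → fault, evict 6, frames {9,7,1}
7 → hit
5 → fault, evict 9, frames {7,1,5}
1 → hit
5 → hit
1 → hit
5 → hit
9 → fault, evict 7, frames {1,5,9}
1 → hit
9 → hit
7 → fault, evict 1, frames {5,9,7}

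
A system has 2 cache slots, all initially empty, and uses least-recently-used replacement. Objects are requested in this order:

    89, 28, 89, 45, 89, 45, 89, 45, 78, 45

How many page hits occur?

6

89: miss, frames {89}
28: miss, frames {89,28}
89: hit
45: miss, evict 28, frames {89,45}
89: hit
45: hit
89: hit
45: hit
78: miss, evict 89, frames {45,78}
45: hit
Hits: 6.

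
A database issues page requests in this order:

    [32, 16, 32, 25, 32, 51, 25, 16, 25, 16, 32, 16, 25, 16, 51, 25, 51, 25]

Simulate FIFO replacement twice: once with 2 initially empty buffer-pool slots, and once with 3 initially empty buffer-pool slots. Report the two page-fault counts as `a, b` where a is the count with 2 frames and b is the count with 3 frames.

2 frames: F F . F F F F F . . F . F F F F . . → 12 faults.
3 frames: F F . F . F . . . . F F F . F . . . → 8 faults.
8 < 12: adding a frame reduced faults, as is typical.

12, 8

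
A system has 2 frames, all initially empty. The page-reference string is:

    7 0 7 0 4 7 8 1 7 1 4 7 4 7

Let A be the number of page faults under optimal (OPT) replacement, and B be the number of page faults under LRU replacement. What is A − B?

-3

Under OPT: F F . . F . F F . . F . . . → 6 faults.
Under LRU: F F . . F F F F F . F F . . → 9 faults.
A − B = 6 − 9 = -3.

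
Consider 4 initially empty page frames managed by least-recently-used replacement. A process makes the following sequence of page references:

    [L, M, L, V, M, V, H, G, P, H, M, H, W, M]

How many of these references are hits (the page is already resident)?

L -> miss, frames [L]
M -> miss, frames [L, M]
L -> hit
V -> miss, frames [M, L, V]
M -> hit
V -> hit
H -> miss, frames [L, M, V, H]
G -> miss, evict L, frames [M, V, H, G]
P -> miss, evict M, frames [V, H, G, P]
H -> hit
M -> miss, evict V, frames [G, P, H, M]
H -> hit
W -> miss, evict G, frames [P, M, H, W]
M -> hit
Hits: 6.

6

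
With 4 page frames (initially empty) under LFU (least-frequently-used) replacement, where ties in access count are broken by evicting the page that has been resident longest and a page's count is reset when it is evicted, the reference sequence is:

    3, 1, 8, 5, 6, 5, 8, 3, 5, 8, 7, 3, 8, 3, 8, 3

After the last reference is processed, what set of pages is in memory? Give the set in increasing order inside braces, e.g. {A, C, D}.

3 -> fault, frames [3]
1 -> fault, frames [3, 1]
8 -> fault, frames [3, 1, 8]
5 -> fault, frames [3, 1, 8, 5]
6 -> fault, evict 3, frames [1, 8, 5, 6]
5 -> hit
8 -> hit
3 -> fault, evict 1, frames [8, 5, 6, 3]
5 -> hit
8 -> hit
7 -> fault, evict 6, frames [8, 5, 3, 7]
3 -> hit
8 -> hit
3 -> hit
8 -> hit
3 -> hit

{3, 5, 7, 8}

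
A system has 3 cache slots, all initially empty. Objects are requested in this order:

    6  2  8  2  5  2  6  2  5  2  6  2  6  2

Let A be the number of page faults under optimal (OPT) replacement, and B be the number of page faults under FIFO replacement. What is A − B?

Under OPT: F F F . F . . . . . . . . . → 4 faults.
Under FIFO: F F F . F . F F . . . . . . → 6 faults.
A − B = 4 − 6 = -2.

-2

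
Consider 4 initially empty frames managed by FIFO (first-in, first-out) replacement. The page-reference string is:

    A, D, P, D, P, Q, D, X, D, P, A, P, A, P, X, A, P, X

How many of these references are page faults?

6

A -> fault, frames {A}
D -> fault, frames {A,D}
P -> fault, frames {A,D,P}
D -> hit
P -> hit
Q -> fault, frames {A,D,P,Q}
D -> hit
X -> fault, evict A, frames {D,P,Q,X}
D -> hit
P -> hit
A -> fault, evict D, frames {P,Q,X,A}
P -> hit
A -> hit
P -> hit
X -> hit
A -> hit
P -> hit
X -> hit
Page faults: 6.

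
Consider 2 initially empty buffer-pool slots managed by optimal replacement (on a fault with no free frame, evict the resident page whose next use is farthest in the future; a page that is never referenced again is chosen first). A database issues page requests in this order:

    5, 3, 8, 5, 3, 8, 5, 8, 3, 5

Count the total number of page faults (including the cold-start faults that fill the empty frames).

5 → fault, frames (5)
3 → fault, frames (5 3)
8 → fault, evict 3, frames (5 8)
5 → hit
3 → fault, evict 5, frames (8 3)
8 → hit
5 → fault, evict 3, frames (8 5)
8 → hit
3 → fault, evict 8, frames (5 3)
5 → hit
Page faults: 6.

6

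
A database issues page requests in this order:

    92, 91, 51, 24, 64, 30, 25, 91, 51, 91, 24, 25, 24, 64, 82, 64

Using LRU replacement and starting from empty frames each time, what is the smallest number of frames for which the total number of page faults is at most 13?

2

f=1: 16 faults
f=2: 13 faults
f=3: 13 faults
f=4: 12 faults
f=5: 12 faults
f=6: 8 faults
f=7: 8 faults
f=8: 8 faults
Smallest f with faults ≤ 13 is 2.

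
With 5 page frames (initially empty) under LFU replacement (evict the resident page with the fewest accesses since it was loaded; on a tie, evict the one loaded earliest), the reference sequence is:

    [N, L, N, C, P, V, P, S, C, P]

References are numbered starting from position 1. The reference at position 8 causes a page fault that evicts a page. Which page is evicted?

L

pos 1: N → miss, frames [N]
pos 2: L → miss, frames [N, L]
pos 3: N → hit
pos 4: C → miss, frames [N, L, C]
pos 5: P → miss, frames [N, L, C, P]
pos 6: V → miss, frames [N, L, C, P, V]
pos 7: P → hit
pos 8: S → miss, evict L, frames [N, C, P, V, S]
At position 8, page L is evicted.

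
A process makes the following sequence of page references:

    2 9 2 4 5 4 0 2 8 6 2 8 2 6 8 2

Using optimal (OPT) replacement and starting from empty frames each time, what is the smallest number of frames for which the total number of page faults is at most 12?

2

f=1: 16 faults
f=2: 11 faults
f=3: 7 faults
f=4: 7 faults
f=5: 7 faults
f=6: 7 faults
f=7: 7 faults
Smallest f with faults ≤ 12 is 2.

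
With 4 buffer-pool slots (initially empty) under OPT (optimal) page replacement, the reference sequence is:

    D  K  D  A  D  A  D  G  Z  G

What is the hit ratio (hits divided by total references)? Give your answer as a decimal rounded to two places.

0.50

D -> miss, frames (D)
K -> miss, frames (D K)
D -> hit
A -> miss, frames (D K A)
D -> hit
A -> hit
D -> hit
G -> miss, frames (D K A G)
Z -> miss, evict A, frames (D K G Z)
G -> hit
Hits: 5 of 10 references → 5/10 = 0.5000.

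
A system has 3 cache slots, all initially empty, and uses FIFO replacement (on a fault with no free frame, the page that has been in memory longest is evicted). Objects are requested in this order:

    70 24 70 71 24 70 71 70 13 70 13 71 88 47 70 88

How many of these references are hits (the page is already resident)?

70: fault, frames (70)
24: fault, frames (70 24)
70: hit
71: fault, frames (70 24 71)
24: hit
70: hit
71: hit
70: hit
13: fault, evict 70, frames (24 71 13)
70: fault, evict 24, frames (71 13 70)
13: hit
71: hit
88: fault, evict 71, frames (13 70 88)
47: fault, evict 13, frames (70 88 47)
70: hit
88: hit
Hits: 9.

9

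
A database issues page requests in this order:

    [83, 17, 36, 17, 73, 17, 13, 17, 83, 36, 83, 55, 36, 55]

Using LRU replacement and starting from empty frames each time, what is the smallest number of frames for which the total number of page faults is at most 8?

3

f=1: 14 faults
f=2: 9 faults
f=3: 8 faults
f=4: 8 faults
f=5: 6 faults
f=6: 6 faults
Smallest f with faults ≤ 8 is 3.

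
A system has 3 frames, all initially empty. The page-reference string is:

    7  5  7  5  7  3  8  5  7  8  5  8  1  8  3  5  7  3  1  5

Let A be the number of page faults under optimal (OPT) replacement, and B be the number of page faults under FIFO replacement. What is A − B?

Under OPT: F F . . . F F . . . . . F . F . F . . F → 8 faults.
Under FIFO: F F . . . F F . F . F . F F F F F . F . → 12 faults.
A − B = 8 − 12 = -4.

-4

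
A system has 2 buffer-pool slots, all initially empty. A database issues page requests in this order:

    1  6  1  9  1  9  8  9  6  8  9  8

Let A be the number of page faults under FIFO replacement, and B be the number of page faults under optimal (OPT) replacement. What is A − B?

3

Under FIFO: F F . F F . F F F F F . → 9 faults.
Under OPT: F F . F . . F . F . F . → 6 faults.
A − B = 9 − 6 = 3.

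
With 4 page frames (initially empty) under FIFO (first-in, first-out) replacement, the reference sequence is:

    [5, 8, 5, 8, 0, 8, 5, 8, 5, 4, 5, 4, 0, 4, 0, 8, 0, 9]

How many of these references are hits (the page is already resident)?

5 -> miss, frames [5]
8 -> miss, frames [5, 8]
5 -> hit
8 -> hit
0 -> miss, frames [5, 8, 0]
8 -> hit
5 -> hit
8 -> hit
5 -> hit
4 -> miss, frames [5, 8, 0, 4]
5 -> hit
4 -> hit
0 -> hit
4 -> hit
0 -> hit
8 -> hit
0 -> hit
9 -> miss, evict 5, frames [8, 0, 4, 9]
Hits: 13.

13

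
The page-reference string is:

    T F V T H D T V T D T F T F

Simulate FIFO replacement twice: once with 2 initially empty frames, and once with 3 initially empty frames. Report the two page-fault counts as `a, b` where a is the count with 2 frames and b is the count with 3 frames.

11, 8

2 frames: F F F F F F F F . F F F . . → 11 faults.
3 frames: F F F . F F F F . . . F . . → 8 faults.
8 < 11: adding a frame reduced faults, as is typical.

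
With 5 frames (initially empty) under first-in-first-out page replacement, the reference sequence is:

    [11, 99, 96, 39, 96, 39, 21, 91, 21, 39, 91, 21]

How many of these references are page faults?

6

11: miss, frames [11]
99: miss, frames [11, 99]
96: miss, frames [11, 99, 96]
39: miss, frames [11, 99, 96, 39]
96: hit
39: hit
21: miss, frames [11, 99, 96, 39, 21]
91: miss, evict 11, frames [99, 96, 39, 21, 91]
21: hit
39: hit
91: hit
21: hit
Page faults: 6.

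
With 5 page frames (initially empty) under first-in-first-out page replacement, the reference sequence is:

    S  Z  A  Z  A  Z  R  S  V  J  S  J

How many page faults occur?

S: miss, frames (S)
Z: miss, frames (S Z)
A: miss, frames (S Z A)
Z: hit
A: hit
Z: hit
R: miss, frames (S Z A R)
S: hit
V: miss, frames (S Z A R V)
J: miss, evict S, frames (Z A R V J)
S: miss, evict Z, frames (A R V J S)
J: hit
Page faults: 7.

7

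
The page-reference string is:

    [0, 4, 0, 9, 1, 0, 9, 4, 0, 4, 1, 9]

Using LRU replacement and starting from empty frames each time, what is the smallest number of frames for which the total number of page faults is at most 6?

f=1: 12 faults
f=2: 10 faults
f=3: 7 faults
f=4: 4 faults
Smallest f with faults ≤ 6 is 4.

4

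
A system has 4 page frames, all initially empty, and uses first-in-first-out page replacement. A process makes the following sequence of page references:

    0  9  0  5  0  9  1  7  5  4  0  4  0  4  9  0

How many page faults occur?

8

0 -> miss, frames {0}
9 -> miss, frames {0,9}
0 -> hit
5 -> miss, frames {0,9,5}
0 -> hit
9 -> hit
1 -> miss, frames {0,9,5,1}
7 -> miss, evict 0, frames {9,5,1,7}
5 -> hit
4 -> miss, evict 9, frames {5,1,7,4}
0 -> miss, evict 5, frames {1,7,4,0}
4 -> hit
0 -> hit
4 -> hit
9 -> miss, evict 1, frames {7,4,0,9}
0 -> hit
Page faults: 8.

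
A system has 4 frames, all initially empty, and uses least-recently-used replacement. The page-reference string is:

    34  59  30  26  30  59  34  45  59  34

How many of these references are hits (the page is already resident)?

34 -> fault, frames [34]
59 -> fault, frames [34, 59]
30 -> fault, frames [34, 59, 30]
26 -> fault, frames [34, 59, 30, 26]
30 -> hit
59 -> hit
34 -> hit
45 -> fault, evict 26, frames [30, 59, 34, 45]
59 -> hit
34 -> hit
Hits: 5.

5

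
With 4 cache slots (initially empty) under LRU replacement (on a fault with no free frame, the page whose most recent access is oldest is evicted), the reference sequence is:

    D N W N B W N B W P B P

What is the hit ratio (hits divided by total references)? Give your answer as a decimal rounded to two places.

0.58

D -> fault, frames (D)
N -> fault, frames (D N)
W -> fault, frames (D N W)
N -> hit
B -> fault, frames (D W N B)
W -> hit
N -> hit
B -> hit
W -> hit
P -> fault, evict D, frames (N B W P)
B -> hit
P -> hit
Hits: 7 of 12 references → 7/12 = 0.5833.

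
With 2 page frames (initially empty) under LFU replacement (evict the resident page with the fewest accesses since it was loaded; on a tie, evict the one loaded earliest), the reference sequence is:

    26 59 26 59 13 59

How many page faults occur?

26 → miss, frames [26]
59 → miss, frames [26, 59]
26 → hit
59 → hit
13 → miss, evict 26, frames [59, 13]
59 → hit
Page faults: 3.

3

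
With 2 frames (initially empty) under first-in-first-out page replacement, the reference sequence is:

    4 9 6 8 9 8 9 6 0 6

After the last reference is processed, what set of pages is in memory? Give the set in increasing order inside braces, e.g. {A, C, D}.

4 → miss, frames (4)
9 → miss, frames (4 9)
6 → miss, evict 4, frames (9 6)
8 → miss, evict 9, frames (6 8)
9 → miss, evict 6, frames (8 9)
8 → hit
9 → hit
6 → miss, evict 8, frames (9 6)
0 → miss, evict 9, frames (6 0)
6 → hit

{0, 6}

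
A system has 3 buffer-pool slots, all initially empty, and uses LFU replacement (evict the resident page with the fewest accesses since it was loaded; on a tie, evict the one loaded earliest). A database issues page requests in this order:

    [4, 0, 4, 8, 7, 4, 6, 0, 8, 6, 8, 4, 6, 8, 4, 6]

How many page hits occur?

8

4: fault, frames (4)
0: fault, frames (4 0)
4: hit
8: fault, frames (4 0 8)
7: fault, evict 0, frames (4 8 7)
4: hit
6: fault, evict 8, frames (4 7 6)
0: fault, evict 7, frames (4 6 0)
8: fault, evict 6, frames (4 0 8)
6: fault, evict 0, frames (4 8 6)
8: hit
4: hit
6: hit
8: hit
4: hit
6: hit
Hits: 8.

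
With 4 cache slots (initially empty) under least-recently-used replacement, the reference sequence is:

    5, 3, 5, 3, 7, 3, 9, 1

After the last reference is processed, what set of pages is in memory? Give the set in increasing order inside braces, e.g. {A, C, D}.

{1, 3, 7, 9}

5 -> fault, frames {5}
3 -> fault, frames {5,3}
5 -> hit
3 -> hit
7 -> fault, frames {5,3,7}
3 -> hit
9 -> fault, frames {5,7,3,9}
1 -> fault, evict 5, frames {7,3,9,1}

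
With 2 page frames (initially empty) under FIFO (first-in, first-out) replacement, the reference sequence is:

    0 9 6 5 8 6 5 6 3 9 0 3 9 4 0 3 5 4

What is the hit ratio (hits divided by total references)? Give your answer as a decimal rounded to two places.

0.06

0 -> fault, frames [0]
9 -> fault, frames [0, 9]
6 -> fault, evict 0, frames [9, 6]
5 -> fault, evict 9, frames [6, 5]
8 -> fault, evict 6, frames [5, 8]
6 -> fault, evict 5, frames [8, 6]
5 -> fault, evict 8, frames [6, 5]
6 -> hit
3 -> fault, evict 6, frames [5, 3]
9 -> fault, evict 5, frames [3, 9]
0 -> fault, evict 3, frames [9, 0]
3 -> fault, evict 9, frames [0, 3]
9 -> fault, evict 0, frames [3, 9]
4 -> fault, evict 3, frames [9, 4]
0 -> fault, evict 9, frames [4, 0]
3 -> fault, evict 4, frames [0, 3]
5 -> fault, evict 0, frames [3, 5]
4 -> fault, evict 3, frames [5, 4]
Hits: 1 of 18 references → 1/18 = 0.0556.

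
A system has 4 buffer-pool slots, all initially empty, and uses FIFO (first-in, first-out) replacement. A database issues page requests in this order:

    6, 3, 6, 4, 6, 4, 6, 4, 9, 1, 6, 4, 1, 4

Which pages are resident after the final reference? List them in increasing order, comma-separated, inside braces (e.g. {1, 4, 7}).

{1, 4, 6, 9}

6: fault, frames [6]
3: fault, frames [6, 3]
6: hit
4: fault, frames [6, 3, 4]
6: hit
4: hit
6: hit
4: hit
9: fault, frames [6, 3, 4, 9]
1: fault, evict 6, frames [3, 4, 9, 1]
6: fault, evict 3, frames [4, 9, 1, 6]
4: hit
1: hit
4: hit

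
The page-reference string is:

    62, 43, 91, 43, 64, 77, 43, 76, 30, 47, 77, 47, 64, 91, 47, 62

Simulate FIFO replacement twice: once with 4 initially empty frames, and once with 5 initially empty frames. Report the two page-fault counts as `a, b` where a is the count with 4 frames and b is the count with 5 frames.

4 frames: F F F . F F . F F F . . F F . F → 11 faults.
5 frames: F F F . F F . F F F . . . F . F → 10 faults.
10 < 11: adding a frame reduced faults, as is typical.

11, 10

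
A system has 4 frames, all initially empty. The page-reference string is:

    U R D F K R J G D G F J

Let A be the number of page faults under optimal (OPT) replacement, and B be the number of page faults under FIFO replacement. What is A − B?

-2

Under OPT: F F F F F . F F . . . . → 7 faults.
Under FIFO: F F F F F . F F F . F . → 9 faults.
A − B = 7 − 9 = -2.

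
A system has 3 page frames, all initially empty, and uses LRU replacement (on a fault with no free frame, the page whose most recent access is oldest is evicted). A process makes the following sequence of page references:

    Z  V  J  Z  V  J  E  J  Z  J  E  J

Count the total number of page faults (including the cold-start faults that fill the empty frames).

5

Z -> fault, frames [Z]
V -> fault, frames [Z, V]
J -> fault, frames [Z, V, J]
Z -> hit
V -> hit
J -> hit
E -> fault, evict Z, frames [V, J, E]
J -> hit
Z -> fault, evict V, frames [E, J, Z]
J -> hit
E -> hit
J -> hit
Page faults: 5.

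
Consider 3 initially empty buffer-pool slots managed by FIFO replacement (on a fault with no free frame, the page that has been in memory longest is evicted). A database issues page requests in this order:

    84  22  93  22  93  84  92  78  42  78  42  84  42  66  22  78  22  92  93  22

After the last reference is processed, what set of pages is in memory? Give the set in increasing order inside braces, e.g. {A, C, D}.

{22, 92, 93}

84: miss, frames (84)
22: miss, frames (84 22)
93: miss, frames (84 22 93)
22: hit
93: hit
84: hit
92: miss, evict 84, frames (22 93 92)
78: miss, evict 22, frames (93 92 78)
42: miss, evict 93, frames (92 78 42)
78: hit
42: hit
84: miss, evict 92, frames (78 42 84)
42: hit
66: miss, evict 78, frames (42 84 66)
22: miss, evict 42, frames (84 66 22)
78: miss, evict 84, frames (66 22 78)
22: hit
92: miss, evict 66, frames (22 78 92)
93: miss, evict 22, frames (78 92 93)
22: miss, evict 78, frames (92 93 22)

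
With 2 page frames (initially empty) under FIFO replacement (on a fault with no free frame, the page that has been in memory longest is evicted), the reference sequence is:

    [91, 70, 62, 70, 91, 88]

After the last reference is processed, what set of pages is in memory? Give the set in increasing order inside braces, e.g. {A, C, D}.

{88, 91}

91 -> fault, frames [91]
70 -> fault, frames [91, 70]
62 -> fault, evict 91, frames [70, 62]
70 -> hit
91 -> fault, evict 70, frames [62, 91]
88 -> fault, evict 62, frames [91, 88]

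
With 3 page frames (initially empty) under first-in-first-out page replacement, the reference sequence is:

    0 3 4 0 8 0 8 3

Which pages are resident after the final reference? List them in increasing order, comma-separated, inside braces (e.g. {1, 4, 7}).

{0, 3, 8}

0: miss, frames {0}
3: miss, frames {0,3}
4: miss, frames {0,3,4}
0: hit
8: miss, evict 0, frames {3,4,8}
0: miss, evict 3, frames {4,8,0}
8: hit
3: miss, evict 4, frames {8,0,3}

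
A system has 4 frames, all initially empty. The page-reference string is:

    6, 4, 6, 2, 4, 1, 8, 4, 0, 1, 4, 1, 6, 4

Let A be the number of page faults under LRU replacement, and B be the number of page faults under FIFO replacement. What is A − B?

-1

Under LRU: F F . F . F F . F . . . F . → 7 faults.
Under FIFO: F F . F . F F . F . F . F . → 8 faults.
A − B = 7 − 8 = -1.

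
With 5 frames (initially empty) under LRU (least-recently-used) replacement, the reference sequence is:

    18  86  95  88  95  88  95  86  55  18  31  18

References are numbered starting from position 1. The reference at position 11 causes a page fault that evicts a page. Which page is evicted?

88

pos 1: 18 -> miss, frames [18]
pos 2: 86 -> miss, frames [18, 86]
pos 3: 95 -> miss, frames [18, 86, 95]
pos 4: 88 -> miss, frames [18, 86, 95, 88]
pos 5: 95 -> hit
pos 6: 88 -> hit
pos 7: 95 -> hit
pos 8: 86 -> hit
pos 9: 55 -> miss, frames [18, 88, 95, 86, 55]
pos 10: 18 -> hit
pos 11: 31 -> miss, evict 88, frames [95, 86, 55, 18, 31]
At position 11, page 88 is evicted.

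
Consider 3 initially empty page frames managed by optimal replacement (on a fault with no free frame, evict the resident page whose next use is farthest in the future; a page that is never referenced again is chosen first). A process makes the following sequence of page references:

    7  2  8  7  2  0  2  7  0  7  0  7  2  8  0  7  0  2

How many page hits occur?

12

7 → fault, frames {7}
2 → fault, frames {7,2}
8 → fault, frames {7,2,8}
7 → hit
2 → hit
0 → fault, evict 8, frames {7,2,0}
2 → hit
7 → hit
0 → hit
7 → hit
0 → hit
7 → hit
2 → hit
8 → fault, evict 2, frames {7,0,8}
0 → hit
7 → hit
0 → hit
2 → fault, evict 8, frames {7,0,2}
Hits: 12.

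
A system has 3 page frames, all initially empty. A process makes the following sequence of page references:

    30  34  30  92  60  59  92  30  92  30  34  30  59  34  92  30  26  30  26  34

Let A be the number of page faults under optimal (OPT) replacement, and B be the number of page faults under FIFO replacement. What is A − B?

-4

Under OPT: F F . F F F . . . . F . . . F . F . . . → 8 faults.
Under FIFO: F F . F F F . F F . F . F . . F F . . F → 12 faults.
A − B = 8 − 12 = -4.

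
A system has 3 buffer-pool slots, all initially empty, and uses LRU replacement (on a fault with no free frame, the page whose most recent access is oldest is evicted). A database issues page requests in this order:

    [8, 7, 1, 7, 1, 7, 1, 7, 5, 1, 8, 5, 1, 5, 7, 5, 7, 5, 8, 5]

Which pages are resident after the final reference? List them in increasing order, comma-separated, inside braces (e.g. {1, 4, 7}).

{5, 7, 8}

8 -> miss, frames {8}
7 -> miss, frames {8,7}
1 -> miss, frames {8,7,1}
7 -> hit
1 -> hit
7 -> hit
1 -> hit
7 -> hit
5 -> miss, evict 8, frames {1,7,5}
1 -> hit
8 -> miss, evict 7, frames {5,1,8}
5 -> hit
1 -> hit
5 -> hit
7 -> miss, evict 8, frames {1,5,7}
5 -> hit
7 -> hit
5 -> hit
8 -> miss, evict 1, frames {7,5,8}
5 -> hit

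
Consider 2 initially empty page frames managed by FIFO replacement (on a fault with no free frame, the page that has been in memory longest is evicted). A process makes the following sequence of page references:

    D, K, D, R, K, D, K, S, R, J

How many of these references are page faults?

D -> miss, frames (D)
K -> miss, frames (D K)
D -> hit
R -> miss, evict D, frames (K R)
K -> hit
D -> miss, evict K, frames (R D)
K -> miss, evict R, frames (D K)
S -> miss, evict D, frames (K S)
R -> miss, evict K, frames (S R)
J -> miss, evict S, frames (R J)
Page faults: 8.

8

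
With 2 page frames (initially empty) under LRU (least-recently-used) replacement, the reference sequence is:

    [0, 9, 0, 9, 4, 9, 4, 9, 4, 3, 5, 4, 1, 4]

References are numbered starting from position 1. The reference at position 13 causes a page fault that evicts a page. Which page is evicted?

5

pos 1: 0 -> fault, frames {0}
pos 2: 9 -> fault, frames {0,9}
pos 3: 0 -> hit
pos 4: 9 -> hit
pos 5: 4 -> fault, evict 0, frames {9,4}
pos 6: 9 -> hit
pos 7: 4 -> hit
pos 8: 9 -> hit
pos 9: 4 -> hit
pos 10: 3 -> fault, evict 9, frames {4,3}
pos 11: 5 -> fault, evict 4, frames {3,5}
pos 12: 4 -> fault, evict 3, frames {5,4}
pos 13: 1 -> fault, evict 5, frames {4,1}
At position 13, page 5 is evicted.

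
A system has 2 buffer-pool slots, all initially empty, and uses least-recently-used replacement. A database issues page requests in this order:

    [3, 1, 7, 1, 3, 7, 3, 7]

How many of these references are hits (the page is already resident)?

3

3 -> miss, frames (3)
1 -> miss, frames (3 1)
7 -> miss, evict 3, frames (1 7)
1 -> hit
3 -> miss, evict 7, frames (1 3)
7 -> miss, evict 1, frames (3 7)
3 -> hit
7 -> hit
Hits: 3.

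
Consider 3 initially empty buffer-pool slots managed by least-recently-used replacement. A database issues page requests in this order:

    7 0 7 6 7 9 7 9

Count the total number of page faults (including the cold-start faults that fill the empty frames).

7 -> fault, frames (7)
0 -> fault, frames (7 0)
7 -> hit
6 -> fault, frames (0 7 6)
7 -> hit
9 -> fault, evict 0, frames (6 7 9)
7 -> hit
9 -> hit
Page faults: 4.

4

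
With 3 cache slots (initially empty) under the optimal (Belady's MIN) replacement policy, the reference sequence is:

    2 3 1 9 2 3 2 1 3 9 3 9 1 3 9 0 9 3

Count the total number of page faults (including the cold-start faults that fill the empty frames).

2: miss, frames {2}
3: miss, frames {2,3}
1: miss, frames {2,3,1}
9: miss, evict 1, frames {2,3,9}
2: hit
3: hit
2: hit
1: miss, evict 2, frames {3,9,1}
3: hit
9: hit
3: hit
9: hit
1: hit
3: hit
9: hit
0: miss, evict 1, frames {3,9,0}
9: hit
3: hit
Page faults: 6.

6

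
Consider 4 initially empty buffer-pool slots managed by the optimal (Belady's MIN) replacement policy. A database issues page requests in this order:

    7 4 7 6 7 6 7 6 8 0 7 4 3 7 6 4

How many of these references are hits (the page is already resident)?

10

7: fault, frames {7}
4: fault, frames {7,4}
7: hit
6: fault, frames {7,4,6}
7: hit
6: hit
7: hit
6: hit
8: fault, frames {7,4,6,8}
0: fault, evict 8, frames {7,4,6,0}
7: hit
4: hit
3: fault, evict 0, frames {7,4,6,3}
7: hit
6: hit
4: hit
Hits: 10.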